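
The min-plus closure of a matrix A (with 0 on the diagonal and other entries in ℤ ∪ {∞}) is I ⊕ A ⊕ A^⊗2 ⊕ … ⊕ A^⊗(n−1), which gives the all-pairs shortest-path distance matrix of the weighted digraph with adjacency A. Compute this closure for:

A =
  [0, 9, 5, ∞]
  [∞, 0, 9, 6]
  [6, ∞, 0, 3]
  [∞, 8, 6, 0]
Closure =
  [0, 9, 5, 8]
  [15, 0, 9, 6]
  [6, 11, 0, 3]
  [12, 8, 6, 0]

This is the Floyd-Warshall all-pairs shortest-path computation. For each intermediate vertex k = 0, 1, …, 3, update dist[i][j] ← min(dist[i][j], dist[i][k] + dist[k][j]). The final matrix gives, for each (i, j), the minimum total weight of any directed path from i to j (possibly empty when i = j).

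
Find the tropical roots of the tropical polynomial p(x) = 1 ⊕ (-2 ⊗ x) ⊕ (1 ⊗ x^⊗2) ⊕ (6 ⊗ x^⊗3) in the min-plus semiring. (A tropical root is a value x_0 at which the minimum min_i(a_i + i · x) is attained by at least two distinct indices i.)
Roots: {-5, -3, 3}

Each tropical root is a break point of the lower envelope of the lines y = a_i + i · x (there are 4 lines, with slopes 0, 1, ..., 3). Only the lines that attain the minimum somewhere contribute to roots; other lines are dominated. Here the surviving (envelope) indices are i = 3, i = 2, i = 1, i = 0.
Intersections between consecutive envelope lines give the roots: for adjacent envelope indices i < j the intersection is x = (a_i − a_j) / (j − i). Reading off the sorted break points: {-5, -3, 3}.
Verification: at each break x_0, at least two indices attain the minimum of min_i(a_i + i · x_0).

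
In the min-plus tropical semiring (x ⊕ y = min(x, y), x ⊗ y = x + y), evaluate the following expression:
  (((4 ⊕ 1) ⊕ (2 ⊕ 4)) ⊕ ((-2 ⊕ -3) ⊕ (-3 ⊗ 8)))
(((4 ⊕ 1) ⊕ (2 ⊕ 4)) ⊕ ((-2 ⊕ -3) ⊕ (-3 ⊗ 8))) = -3

Expand innermost to outermost. Recall ⊕ takes the minimum of its arguments and ⊗ takes their sum. Working out the expression (((4 ⊕ 1) ⊕ (2 ⊕ 4)) ⊕ ((-2 ⊕ -3) ⊕ (-3 ⊗ 8))) gives -3.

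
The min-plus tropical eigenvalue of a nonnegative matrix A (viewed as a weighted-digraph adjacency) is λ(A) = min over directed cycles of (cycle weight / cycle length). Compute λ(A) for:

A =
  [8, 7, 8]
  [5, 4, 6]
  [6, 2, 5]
λ(A) = 4

Enumerate directed cycles and compute their means (weight / length). Sample:
  cycle 0 → 0: weight = 8, length = 1, mean = 8/1 ≈ 8.000
  cycle 1 → 1: weight = 4, length = 1, mean = 4/1 ≈ 4.000
  cycle 2 → 2: weight = 5, length = 1, mean = 5/1 ≈ 5.000
  cycle 0 → 1 → 0: weight = 12, length = 2, mean = 12/2 ≈ 6.000
  cycle 0 → 2 → 0: weight = 14, length = 2, mean = 14/2 ≈ 7.000
  cycle 1 → 0 → 1: weight = 12, length = 2, mean = 12/2 ≈ 6.000
Minimum mean = 4.000, attained e.g. along the cycle 1 → 1 with weight 4 and length 1. So λ(A) = 4/1 = 4.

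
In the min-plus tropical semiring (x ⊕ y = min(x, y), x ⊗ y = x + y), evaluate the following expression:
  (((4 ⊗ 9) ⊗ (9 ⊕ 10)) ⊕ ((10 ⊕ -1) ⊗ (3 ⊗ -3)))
(((4 ⊗ 9) ⊗ (9 ⊕ 10)) ⊕ ((10 ⊕ -1) ⊗ (3 ⊗ -3))) = -1

Expand innermost to outermost. Recall ⊕ takes the minimum of its arguments and ⊗ takes their sum. Working out the expression (((4 ⊗ 9) ⊗ (9 ⊕ 10)) ⊕ ((10 ⊕ -1) ⊗ (3 ⊗ -3))) gives -1.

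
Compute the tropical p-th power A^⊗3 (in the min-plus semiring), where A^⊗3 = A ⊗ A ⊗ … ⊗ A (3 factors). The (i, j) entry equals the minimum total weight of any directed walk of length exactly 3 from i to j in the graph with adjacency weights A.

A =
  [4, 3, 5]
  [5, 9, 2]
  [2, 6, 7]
A^⊗3 =
  [7, 10, 9]
  [8, 7, 9]
  [9, 9, 7]

Each entry (A^⊗3)_ij equals the minimum over all length-3 walks i = v_0 → v_1 → … → v_3 = j of Σ_t A[v_t][v_{t+1}]. For example, for (i, j) = (0, 2) we minimise over 9 possible intermediate vertex sequences; the minimum is 9, attained along the walk 0 → 0 → 1 → 2.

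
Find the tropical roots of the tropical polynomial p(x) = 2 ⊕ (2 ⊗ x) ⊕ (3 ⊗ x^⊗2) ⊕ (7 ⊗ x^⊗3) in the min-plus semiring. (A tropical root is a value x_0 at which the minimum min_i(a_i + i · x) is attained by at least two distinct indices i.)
Roots: {-4, -1, 0}

Each tropical root is a break point of the lower envelope of the lines y = a_i + i · x (there are 4 lines, with slopes 0, 1, ..., 3). Only the lines that attain the minimum somewhere contribute to roots; other lines are dominated. Here the surviving (envelope) indices are i = 3, i = 2, i = 1, i = 0.
Intersections between consecutive envelope lines give the roots: for adjacent envelope indices i < j the intersection is x = (a_i − a_j) / (j − i). Reading off the sorted break points: {-4, -1, 0}.
Verification: at each break x_0, at least two indices attain the minimum of min_i(a_i + i · x_0).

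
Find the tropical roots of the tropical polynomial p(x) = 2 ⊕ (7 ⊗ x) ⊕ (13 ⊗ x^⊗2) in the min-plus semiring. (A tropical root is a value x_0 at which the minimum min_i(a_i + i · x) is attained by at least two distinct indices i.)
Roots: {-6, -5}

Each tropical root is a break point of the lower envelope of the lines y = a_i + i · x (there are 3 lines, with slopes 0, 1, ..., 2). Only the lines that attain the minimum somewhere contribute to roots; other lines are dominated. Here the surviving (envelope) indices are i = 2, i = 1, i = 0.
Intersections between consecutive envelope lines give the roots: for adjacent envelope indices i < j the intersection is x = (a_i − a_j) / (j − i). Reading off the sorted break points: {-6, -5}.
Verification: at each break x_0, at least two indices attain the minimum of min_i(a_i + i · x_0).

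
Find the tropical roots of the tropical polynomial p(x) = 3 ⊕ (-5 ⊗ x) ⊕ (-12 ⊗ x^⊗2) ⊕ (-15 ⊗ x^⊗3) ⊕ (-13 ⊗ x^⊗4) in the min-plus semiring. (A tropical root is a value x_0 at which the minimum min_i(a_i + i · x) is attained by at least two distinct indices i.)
Roots: {-2, 3, 7, 8}

Each tropical root is a break point of the lower envelope of the lines y = a_i + i · x (there are 5 lines, with slopes 0, 1, ..., 4). Only the lines that attain the minimum somewhere contribute to roots; other lines are dominated. Here the surviving (envelope) indices are i = 4, i = 3, i = 2, i = 1, i = 0.
Intersections between consecutive envelope lines give the roots: for adjacent envelope indices i < j the intersection is x = (a_i − a_j) / (j − i). Reading off the sorted break points: {-2, 3, 7, 8}.
Verification: at each break x_0, at least two indices attain the minimum of min_i(a_i + i · x_0).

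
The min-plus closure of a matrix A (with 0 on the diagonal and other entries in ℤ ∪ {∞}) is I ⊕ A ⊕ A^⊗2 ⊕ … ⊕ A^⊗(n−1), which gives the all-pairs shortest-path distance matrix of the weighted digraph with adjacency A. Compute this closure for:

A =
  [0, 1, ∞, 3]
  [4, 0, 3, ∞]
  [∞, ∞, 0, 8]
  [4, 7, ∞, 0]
Closure =
  [0, 1, 4, 3]
  [4, 0, 3, 7]
  [12, 13, 0, 8]
  [4, 5, 8, 0]

This is the Floyd-Warshall all-pairs shortest-path computation. For each intermediate vertex k = 0, 1, …, 3, update dist[i][j] ← min(dist[i][j], dist[i][k] + dist[k][j]). The final matrix gives, for each (i, j), the minimum total weight of any directed path from i to j (possibly empty when i = j).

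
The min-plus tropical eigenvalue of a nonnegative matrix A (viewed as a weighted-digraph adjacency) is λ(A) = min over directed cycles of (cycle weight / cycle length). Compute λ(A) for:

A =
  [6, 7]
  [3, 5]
λ(A) = 5

Enumerate directed cycles and compute their means (weight / length). Sample:
  cycle 0 → 0: weight = 6, length = 1, mean = 6/1 ≈ 6.000
  cycle 1 → 1: weight = 5, length = 1, mean = 5/1 ≈ 5.000
  cycle 0 → 1 → 0: weight = 10, length = 2, mean = 10/2 ≈ 5.000
  cycle 1 → 0 → 1: weight = 10, length = 2, mean = 10/2 ≈ 5.000
Minimum mean = 5.000, attained e.g. along the cycle 1 → 1 with weight 5 and length 1. So λ(A) = 5/1 = 5.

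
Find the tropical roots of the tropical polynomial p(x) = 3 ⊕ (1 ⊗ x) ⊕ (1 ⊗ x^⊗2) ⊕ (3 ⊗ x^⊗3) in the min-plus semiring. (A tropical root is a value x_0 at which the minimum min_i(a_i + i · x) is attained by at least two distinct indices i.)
Roots: {-2, 0, 2}

Each tropical root is a break point of the lower envelope of the lines y = a_i + i · x (there are 4 lines, with slopes 0, 1, ..., 3). Only the lines that attain the minimum somewhere contribute to roots; other lines are dominated. Here the surviving (envelope) indices are i = 3, i = 2, i = 1, i = 0.
Intersections between consecutive envelope lines give the roots: for adjacent envelope indices i < j the intersection is x = (a_i − a_j) / (j − i). Reading off the sorted break points: {-2, 0, 2}.
Verification: at each break x_0, at least two indices attain the minimum of min_i(a_i + i · x_0).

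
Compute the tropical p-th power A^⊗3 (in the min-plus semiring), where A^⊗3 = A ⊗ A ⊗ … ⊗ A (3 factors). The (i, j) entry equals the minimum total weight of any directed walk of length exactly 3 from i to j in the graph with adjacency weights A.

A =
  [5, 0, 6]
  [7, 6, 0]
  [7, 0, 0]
A^⊗3 =
  [7, 0, 0]
  [7, 0, 0]
  [7, 0, 0]

Each entry (A^⊗3)_ij equals the minimum over all length-3 walks i = v_0 → v_1 → … → v_3 = j of Σ_t A[v_t][v_{t+1}]. For example, for (i, j) = (0, 2) we minimise over 9 possible intermediate vertex sequences; the minimum is 0, attained along the walk 0 → 1 → 2 → 2.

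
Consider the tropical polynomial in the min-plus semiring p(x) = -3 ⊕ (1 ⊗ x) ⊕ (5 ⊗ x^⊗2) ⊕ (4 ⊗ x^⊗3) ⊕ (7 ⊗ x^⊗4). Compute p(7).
p(7) = -3

A tropical monomial a ⊗ x^⊗i evaluates to a + i · x. Evaluating each term at x = 7:
  Term 0 contributes -3 + 0 · 7 = -3
  Term 1 contributes 1 + 1 · 7 = 8
  Term 2 contributes 5 + 2 · 7 = 19
  Term 3 contributes 4 + 3 · 7 = 25
  Term 4 contributes 7 + 4 · 7 = 35
p(7) = ⊕ of these = min[-3, 8, 19, 25, 35] = -3.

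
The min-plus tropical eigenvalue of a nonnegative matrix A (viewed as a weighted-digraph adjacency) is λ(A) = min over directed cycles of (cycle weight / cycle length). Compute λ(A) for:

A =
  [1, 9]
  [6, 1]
λ(A) = 1

Enumerate directed cycles and compute their means (weight / length). Sample:
  cycle 0 → 0: weight = 1, length = 1, mean = 1/1 ≈ 1.000
  cycle 1 → 1: weight = 1, length = 1, mean = 1/1 ≈ 1.000
  cycle 0 → 1 → 0: weight = 15, length = 2, mean = 15/2 ≈ 7.500
  cycle 1 → 0 → 1: weight = 15, length = 2, mean = 15/2 ≈ 7.500
Minimum mean = 1.000, attained e.g. along the cycle 0 → 0 with weight 1 and length 1. So λ(A) = 1/1 = 1.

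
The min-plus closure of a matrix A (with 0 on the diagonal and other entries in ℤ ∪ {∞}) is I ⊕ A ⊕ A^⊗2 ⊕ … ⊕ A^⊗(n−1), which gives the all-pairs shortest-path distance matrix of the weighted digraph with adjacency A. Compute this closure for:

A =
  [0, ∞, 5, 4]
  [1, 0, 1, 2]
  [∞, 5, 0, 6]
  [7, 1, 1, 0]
Closure =
  [0, 5, 5, 4]
  [1, 0, 1, 2]
  [6, 5, 0, 6]
  [2, 1, 1, 0]

This is the Floyd-Warshall all-pairs shortest-path computation. For each intermediate vertex k = 0, 1, …, 3, update dist[i][j] ← min(dist[i][j], dist[i][k] + dist[k][j]). The final matrix gives, for each (i, j), the minimum total weight of any directed path from i to j (possibly empty when i = j).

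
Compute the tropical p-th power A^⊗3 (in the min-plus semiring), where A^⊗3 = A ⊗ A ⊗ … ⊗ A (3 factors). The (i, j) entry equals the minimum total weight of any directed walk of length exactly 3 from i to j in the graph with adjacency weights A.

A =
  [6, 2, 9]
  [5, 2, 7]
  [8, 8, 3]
A^⊗3 =
  [9, 6, 11]
  [9, 6, 11]
  [14, 12, 9]

Each entry (A^⊗3)_ij equals the minimum over all length-3 walks i = v_0 → v_1 → … → v_3 = j of Σ_t A[v_t][v_{t+1}]. For example, for (i, j) = (0, 2) we minimise over 9 possible intermediate vertex sequences; the minimum is 11, attained along the walk 0 → 1 → 1 → 2.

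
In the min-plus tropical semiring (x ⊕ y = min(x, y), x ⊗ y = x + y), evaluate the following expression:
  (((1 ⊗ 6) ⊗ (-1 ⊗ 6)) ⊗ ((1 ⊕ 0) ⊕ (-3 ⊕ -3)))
(((1 ⊗ 6) ⊗ (-1 ⊗ 6)) ⊗ ((1 ⊕ 0) ⊕ (-3 ⊕ -3))) = 9

Expand innermost to outermost. Recall ⊕ takes the minimum of its arguments and ⊗ takes their sum. Working out the expression (((1 ⊗ 6) ⊗ (-1 ⊗ 6)) ⊗ ((1 ⊕ 0) ⊕ (-3 ⊕ -3))) gives 9.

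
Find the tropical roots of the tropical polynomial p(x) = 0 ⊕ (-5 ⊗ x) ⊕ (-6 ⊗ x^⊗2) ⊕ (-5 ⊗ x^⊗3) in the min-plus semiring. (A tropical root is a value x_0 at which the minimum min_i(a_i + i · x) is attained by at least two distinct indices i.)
Roots: {-1, 1, 5}

Each tropical root is a break point of the lower envelope of the lines y = a_i + i · x (there are 4 lines, with slopes 0, 1, ..., 3). Only the lines that attain the minimum somewhere contribute to roots; other lines are dominated. Here the surviving (envelope) indices are i = 3, i = 2, i = 1, i = 0.
Intersections between consecutive envelope lines give the roots: for adjacent envelope indices i < j the intersection is x = (a_i − a_j) / (j − i). Reading off the sorted break points: {-1, 1, 5}.
Verification: at each break x_0, at least two indices attain the minimum of min_i(a_i + i · x_0).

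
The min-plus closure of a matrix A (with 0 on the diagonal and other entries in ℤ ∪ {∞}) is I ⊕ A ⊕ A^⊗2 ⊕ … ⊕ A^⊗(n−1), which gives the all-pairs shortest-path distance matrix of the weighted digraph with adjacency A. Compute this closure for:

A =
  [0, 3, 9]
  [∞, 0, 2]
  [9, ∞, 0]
Closure =
  [0, 3, 5]
  [11, 0, 2]
  [9, 12, 0]

This is the Floyd-Warshall all-pairs shortest-path computation. For each intermediate vertex k = 0, 1, …, 2, update dist[i][j] ← min(dist[i][j], dist[i][k] + dist[k][j]). The final matrix gives, for each (i, j), the minimum total weight of any directed path from i to j (possibly empty when i = j).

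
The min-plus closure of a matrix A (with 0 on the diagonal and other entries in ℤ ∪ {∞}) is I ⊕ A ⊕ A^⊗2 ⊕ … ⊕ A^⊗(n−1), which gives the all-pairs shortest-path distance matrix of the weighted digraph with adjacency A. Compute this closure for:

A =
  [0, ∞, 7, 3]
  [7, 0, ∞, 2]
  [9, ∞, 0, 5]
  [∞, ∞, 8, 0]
Closure =
  [0, ∞, 7, 3]
  [7, 0, 10, 2]
  [9, ∞, 0, 5]
  [17, ∞, 8, 0]

This is the Floyd-Warshall all-pairs shortest-path computation. For each intermediate vertex k = 0, 1, …, 3, update dist[i][j] ← min(dist[i][j], dist[i][k] + dist[k][j]). The final matrix gives, for each (i, j), the minimum total weight of any directed path from i to j (possibly empty when i = j).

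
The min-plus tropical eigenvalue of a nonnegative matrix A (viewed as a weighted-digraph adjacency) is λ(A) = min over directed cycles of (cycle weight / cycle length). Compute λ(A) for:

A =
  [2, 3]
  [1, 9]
λ(A) = 2

Enumerate directed cycles and compute their means (weight / length). Sample:
  cycle 0 → 0: weight = 2, length = 1, mean = 2/1 ≈ 2.000
  cycle 1 → 1: weight = 9, length = 1, mean = 9/1 ≈ 9.000
  cycle 0 → 1 → 0: weight = 4, length = 2, mean = 4/2 ≈ 2.000
  cycle 1 → 0 → 1: weight = 4, length = 2, mean = 4/2 ≈ 2.000
Minimum mean = 2.000, attained e.g. along the cycle 0 → 0 with weight 2 and length 1. So λ(A) = 2/1 = 2.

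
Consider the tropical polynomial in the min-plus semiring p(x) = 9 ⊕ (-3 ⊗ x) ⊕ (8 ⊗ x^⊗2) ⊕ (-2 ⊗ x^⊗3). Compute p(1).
p(1) = -2

A tropical monomial a ⊗ x^⊗i evaluates to a + i · x. Evaluating each term at x = 1:
  Term 0 contributes 9 + 0 · 1 = 9
  Term 1 contributes -3 + 1 · 1 = -2
  Term 2 contributes 8 + 2 · 1 = 10
  Term 3 contributes -2 + 3 · 1 = 1
p(1) = ⊕ of these = min[9, -2, 10, 1] = -2.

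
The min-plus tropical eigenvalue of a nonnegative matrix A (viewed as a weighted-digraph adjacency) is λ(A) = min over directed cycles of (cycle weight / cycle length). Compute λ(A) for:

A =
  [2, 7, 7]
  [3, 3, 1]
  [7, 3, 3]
λ(A) = 2

Enumerate directed cycles and compute their means (weight / length). Sample:
  cycle 0 → 0: weight = 2, length = 1, mean = 2/1 ≈ 2.000
  cycle 1 → 1: weight = 3, length = 1, mean = 3/1 ≈ 3.000
  cycle 2 → 2: weight = 3, length = 1, mean = 3/1 ≈ 3.000
  cycle 0 → 1 → 0: weight = 10, length = 2, mean = 10/2 ≈ 5.000
  cycle 0 → 2 → 0: weight = 14, length = 2, mean = 14/2 ≈ 7.000
  cycle 1 → 0 → 1: weight = 10, length = 2, mean = 10/2 ≈ 5.000
Minimum mean = 2.000, attained e.g. along the cycle 0 → 0 with weight 2 and length 1. So λ(A) = 2/1 = 2.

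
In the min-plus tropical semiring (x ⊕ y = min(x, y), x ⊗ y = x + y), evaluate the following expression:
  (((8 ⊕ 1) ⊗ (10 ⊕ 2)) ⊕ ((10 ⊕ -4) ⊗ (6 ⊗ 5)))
(((8 ⊕ 1) ⊗ (10 ⊕ 2)) ⊕ ((10 ⊕ -4) ⊗ (6 ⊗ 5))) = 3

Expand innermost to outermost. Recall ⊕ takes the minimum of its arguments and ⊗ takes their sum. Working out the expression (((8 ⊕ 1) ⊗ (10 ⊕ 2)) ⊕ ((10 ⊕ -4) ⊗ (6 ⊗ 5))) gives 3.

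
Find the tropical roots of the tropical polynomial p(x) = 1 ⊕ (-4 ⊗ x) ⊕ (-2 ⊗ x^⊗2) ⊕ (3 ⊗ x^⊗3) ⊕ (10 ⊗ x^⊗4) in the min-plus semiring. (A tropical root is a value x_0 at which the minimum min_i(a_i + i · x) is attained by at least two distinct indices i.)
Roots: {-7, -5, -2, 5}

Each tropical root is a break point of the lower envelope of the lines y = a_i + i · x (there are 5 lines, with slopes 0, 1, ..., 4). Only the lines that attain the minimum somewhere contribute to roots; other lines are dominated. Here the surviving (envelope) indices are i = 4, i = 3, i = 2, i = 1, i = 0.
Intersections between consecutive envelope lines give the roots: for adjacent envelope indices i < j the intersection is x = (a_i − a_j) / (j − i). Reading off the sorted break points: {-7, -5, -2, 5}.
Verification: at each break x_0, at least two indices attain the minimum of min_i(a_i + i · x_0).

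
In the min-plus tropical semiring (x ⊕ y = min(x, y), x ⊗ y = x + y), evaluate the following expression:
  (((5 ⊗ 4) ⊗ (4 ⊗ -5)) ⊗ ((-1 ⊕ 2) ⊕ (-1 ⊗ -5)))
(((5 ⊗ 4) ⊗ (4 ⊗ -5)) ⊗ ((-1 ⊕ 2) ⊕ (-1 ⊗ -5))) = 2

Expand innermost to outermost. Recall ⊕ takes the minimum of its arguments and ⊗ takes their sum. Working out the expression (((5 ⊗ 4) ⊗ (4 ⊗ -5)) ⊗ ((-1 ⊕ 2) ⊕ (-1 ⊗ -5))) gives 2.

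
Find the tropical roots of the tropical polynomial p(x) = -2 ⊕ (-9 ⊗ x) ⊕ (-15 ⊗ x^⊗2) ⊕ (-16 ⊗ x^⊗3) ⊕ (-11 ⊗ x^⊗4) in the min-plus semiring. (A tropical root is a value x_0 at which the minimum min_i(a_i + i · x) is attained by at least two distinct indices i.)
Roots: {-5, 1, 6, 7}

Each tropical root is a break point of the lower envelope of the lines y = a_i + i · x (there are 5 lines, with slopes 0, 1, ..., 4). Only the lines that attain the minimum somewhere contribute to roots; other lines are dominated. Here the surviving (envelope) indices are i = 4, i = 3, i = 2, i = 1, i = 0.
Intersections between consecutive envelope lines give the roots: for adjacent envelope indices i < j the intersection is x = (a_i − a_j) / (j − i). Reading off the sorted break points: {-5, 1, 6, 7}.
Verification: at each break x_0, at least two indices attain the minimum of min_i(a_i + i · x_0).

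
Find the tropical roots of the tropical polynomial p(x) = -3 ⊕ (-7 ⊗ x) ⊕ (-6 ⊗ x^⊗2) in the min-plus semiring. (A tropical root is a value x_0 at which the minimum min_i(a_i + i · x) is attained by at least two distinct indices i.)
Roots: {-1, 4}

Each tropical root is a break point of the lower envelope of the lines y = a_i + i · x (there are 3 lines, with slopes 0, 1, ..., 2). Only the lines that attain the minimum somewhere contribute to roots; other lines are dominated. Here the surviving (envelope) indices are i = 2, i = 1, i = 0.
Intersections between consecutive envelope lines give the roots: for adjacent envelope indices i < j the intersection is x = (a_i − a_j) / (j − i). Reading off the sorted break points: {-1, 4}.
Verification: at each break x_0, at least two indices attain the minimum of min_i(a_i + i · x_0).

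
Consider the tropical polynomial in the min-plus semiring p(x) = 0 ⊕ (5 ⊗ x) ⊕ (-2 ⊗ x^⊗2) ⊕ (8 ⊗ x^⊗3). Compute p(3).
p(3) = 0

A tropical monomial a ⊗ x^⊗i evaluates to a + i · x. Evaluating each term at x = 3:
  Term 0 contributes 0 + 0 · 3 = 0
  Term 1 contributes 5 + 1 · 3 = 8
  Term 2 contributes -2 + 2 · 3 = 4
  Term 3 contributes 8 + 3 · 3 = 17
p(3) = ⊕ of these = min[0, 8, 4, 17] = 0.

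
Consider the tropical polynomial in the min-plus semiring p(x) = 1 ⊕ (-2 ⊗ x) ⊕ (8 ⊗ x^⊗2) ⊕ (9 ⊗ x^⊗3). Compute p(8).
p(8) = 1

A tropical monomial a ⊗ x^⊗i evaluates to a + i · x. Evaluating each term at x = 8:
  Term 0 contributes 1 + 0 · 8 = 1
  Term 1 contributes -2 + 1 · 8 = 6
  Term 2 contributes 8 + 2 · 8 = 24
  Term 3 contributes 9 + 3 · 8 = 33
p(8) = ⊕ of these = min[1, 6, 24, 33] = 1.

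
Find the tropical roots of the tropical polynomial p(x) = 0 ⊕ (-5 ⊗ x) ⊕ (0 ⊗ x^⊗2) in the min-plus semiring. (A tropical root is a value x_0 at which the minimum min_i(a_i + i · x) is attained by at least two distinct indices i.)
Roots: {-5, 5}

Each tropical root is a break point of the lower envelope of the lines y = a_i + i · x (there are 3 lines, with slopes 0, 1, ..., 2). Only the lines that attain the minimum somewhere contribute to roots; other lines are dominated. Here the surviving (envelope) indices are i = 2, i = 1, i = 0.
Intersections between consecutive envelope lines give the roots: for adjacent envelope indices i < j the intersection is x = (a_i − a_j) / (j − i). Reading off the sorted break points: {-5, 5}.
Verification: at each break x_0, at least two indices attain the minimum of min_i(a_i + i · x_0).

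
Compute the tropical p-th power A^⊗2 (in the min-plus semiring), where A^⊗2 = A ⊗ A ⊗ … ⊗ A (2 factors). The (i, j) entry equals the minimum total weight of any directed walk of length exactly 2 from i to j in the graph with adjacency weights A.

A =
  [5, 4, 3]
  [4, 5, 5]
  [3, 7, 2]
A^⊗2 =
  [6, 9, 5]
  [8, 8, 7]
  [5, 7, 4]

Each entry (A^⊗2)_ij equals the minimum over all length-2 walks i = v_0 → v_1 → … → v_2 = j of Σ_t A[v_t][v_{t+1}]. For example, for (i, j) = (0, 2) we minimise over 3 possible intermediate vertex sequences; the minimum is 5, attained along the walk 0 → 2 → 2.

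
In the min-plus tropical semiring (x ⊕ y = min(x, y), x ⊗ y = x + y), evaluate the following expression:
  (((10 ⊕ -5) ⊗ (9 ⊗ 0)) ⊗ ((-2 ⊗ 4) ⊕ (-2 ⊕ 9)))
(((10 ⊕ -5) ⊗ (9 ⊗ 0)) ⊗ ((-2 ⊗ 4) ⊕ (-2 ⊕ 9))) = 2

Expand innermost to outermost. Recall ⊕ takes the minimum of its arguments and ⊗ takes their sum. Working out the expression (((10 ⊕ -5) ⊗ (9 ⊗ 0)) ⊗ ((-2 ⊗ 4) ⊕ (-2 ⊕ 9))) gives 2.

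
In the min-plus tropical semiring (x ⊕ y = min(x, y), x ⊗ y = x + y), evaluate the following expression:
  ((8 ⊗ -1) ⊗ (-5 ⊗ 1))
((8 ⊗ -1) ⊗ (-5 ⊗ 1)) = 3

Expand innermost to outermost. Recall ⊕ takes the minimum of its arguments and ⊗ takes their sum. Working out the expression ((8 ⊗ -1) ⊗ (-5 ⊗ 1)) gives 3.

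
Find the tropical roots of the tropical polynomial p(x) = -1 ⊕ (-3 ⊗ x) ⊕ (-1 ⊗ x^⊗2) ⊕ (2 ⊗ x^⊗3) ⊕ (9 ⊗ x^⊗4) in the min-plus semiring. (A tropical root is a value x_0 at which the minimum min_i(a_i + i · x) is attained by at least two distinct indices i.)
Roots: {-7, -3, -2, 2}

Each tropical root is a break point of the lower envelope of the lines y = a_i + i · x (there are 5 lines, with slopes 0, 1, ..., 4). Only the lines that attain the minimum somewhere contribute to roots; other lines are dominated. Here the surviving (envelope) indices are i = 4, i = 3, i = 2, i = 1, i = 0.
Intersections between consecutive envelope lines give the roots: for adjacent envelope indices i < j the intersection is x = (a_i − a_j) / (j − i). Reading off the sorted break points: {-7, -3, -2, 2}.
Verification: at each break x_0, at least two indices attain the minimum of min_i(a_i + i · x_0).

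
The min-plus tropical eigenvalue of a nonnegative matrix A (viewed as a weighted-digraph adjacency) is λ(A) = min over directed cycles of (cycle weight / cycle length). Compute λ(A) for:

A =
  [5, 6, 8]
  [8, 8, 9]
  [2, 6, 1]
λ(A) = 1

Enumerate directed cycles and compute their means (weight / length). Sample:
  cycle 0 → 0: weight = 5, length = 1, mean = 5/1 ≈ 5.000
  cycle 1 → 1: weight = 8, length = 1, mean = 8/1 ≈ 8.000
  cycle 2 → 2: weight = 1, length = 1, mean = 1/1 ≈ 1.000
  cycle 0 → 1 → 0: weight = 14, length = 2, mean = 14/2 ≈ 7.000
  cycle 0 → 2 → 0: weight = 10, length = 2, mean = 10/2 ≈ 5.000
  cycle 1 → 0 → 1: weight = 14, length = 2, mean = 14/2 ≈ 7.000
Minimum mean = 1.000, attained e.g. along the cycle 2 → 2 with weight 1 and length 1. So λ(A) = 1/1 = 1.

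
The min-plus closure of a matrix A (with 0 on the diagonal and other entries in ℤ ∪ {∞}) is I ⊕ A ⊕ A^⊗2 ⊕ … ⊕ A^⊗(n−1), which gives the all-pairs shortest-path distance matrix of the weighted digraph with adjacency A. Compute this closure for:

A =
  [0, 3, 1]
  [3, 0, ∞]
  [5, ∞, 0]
Closure =
  [0, 3, 1]
  [3, 0, 4]
  [5, 8, 0]

This is the Floyd-Warshall all-pairs shortest-path computation. For each intermediate vertex k = 0, 1, …, 2, update dist[i][j] ← min(dist[i][j], dist[i][k] + dist[k][j]). The final matrix gives, for each (i, j), the minimum total weight of any directed path from i to j (possibly empty when i = j).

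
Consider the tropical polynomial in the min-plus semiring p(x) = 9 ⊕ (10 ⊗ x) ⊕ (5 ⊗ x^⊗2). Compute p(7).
p(7) = 9

A tropical monomial a ⊗ x^⊗i evaluates to a + i · x. Evaluating each term at x = 7:
  Term 0 contributes 9 + 0 · 7 = 9
  Term 1 contributes 10 + 1 · 7 = 17
  Term 2 contributes 5 + 2 · 7 = 19
p(7) = ⊕ of these = min[9, 17, 19] = 9.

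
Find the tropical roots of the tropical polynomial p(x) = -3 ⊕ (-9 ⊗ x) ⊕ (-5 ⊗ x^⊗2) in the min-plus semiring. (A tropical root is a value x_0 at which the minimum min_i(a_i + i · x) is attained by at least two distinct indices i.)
Roots: {-4, 6}

Each tropical root is a break point of the lower envelope of the lines y = a_i + i · x (there are 3 lines, with slopes 0, 1, ..., 2). Only the lines that attain the minimum somewhere contribute to roots; other lines are dominated. Here the surviving (envelope) indices are i = 2, i = 1, i = 0.
Intersections between consecutive envelope lines give the roots: for adjacent envelope indices i < j the intersection is x = (a_i − a_j) / (j − i). Reading off the sorted break points: {-4, 6}.
Verification: at each break x_0, at least two indices attain the minimum of min_i(a_i + i · x_0).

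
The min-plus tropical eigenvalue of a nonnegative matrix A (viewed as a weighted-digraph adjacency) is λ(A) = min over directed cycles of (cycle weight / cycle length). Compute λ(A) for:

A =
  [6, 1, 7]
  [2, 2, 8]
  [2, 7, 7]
λ(A) = 3/2

Enumerate directed cycles and compute their means (weight / length). Sample:
  cycle 0 → 0: weight = 6, length = 1, mean = 6/1 ≈ 6.000
  cycle 1 → 1: weight = 2, length = 1, mean = 2/1 ≈ 2.000
  cycle 2 → 2: weight = 7, length = 1, mean = 7/1 ≈ 7.000
  cycle 0 → 1 → 0: weight = 3, length = 2, mean = 3/2 ≈ 1.500
  cycle 0 → 2 → 0: weight = 9, length = 2, mean = 9/2 ≈ 4.500
  cycle 1 → 0 → 1: weight = 3, length = 2, mean = 3/2 ≈ 1.500
Minimum mean = 1.500, attained e.g. along the cycle 0 → 1 → 0 with weight 3 and length 2. So λ(A) = 3/2 = 3/2.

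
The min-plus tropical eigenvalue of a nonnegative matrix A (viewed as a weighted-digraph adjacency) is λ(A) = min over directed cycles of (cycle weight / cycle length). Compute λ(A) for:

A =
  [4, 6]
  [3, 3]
λ(A) = 3

Enumerate directed cycles and compute their means (weight / length). Sample:
  cycle 0 → 0: weight = 4, length = 1, mean = 4/1 ≈ 4.000
  cycle 1 → 1: weight = 3, length = 1, mean = 3/1 ≈ 3.000
  cycle 0 → 1 → 0: weight = 9, length = 2, mean = 9/2 ≈ 4.500
  cycle 1 → 0 → 1: weight = 9, length = 2, mean = 9/2 ≈ 4.500
Minimum mean = 3.000, attained e.g. along the cycle 1 → 1 with weight 3 and length 1. So λ(A) = 3/1 = 3.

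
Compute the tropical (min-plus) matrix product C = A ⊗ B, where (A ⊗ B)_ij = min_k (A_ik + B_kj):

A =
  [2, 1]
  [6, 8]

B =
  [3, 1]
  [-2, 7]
A ⊗ B =
  [-1, 3]
  [6, 7]

Apply the min-plus product entry-by-entry:
  C[0][0] = min over k of (A[0][0] + B[0][0] = 2 + 3 = 5, A[0][1] + B[1][0] = 1 + -2 = -1) = -1 (attained at k = 1)
  C[0][1] = min over k of (A[0][0] + B[0][1] = 2 + 1 = 3, A[0][1] + B[1][1] = 1 + 7 = 8) = 3 (attained at k = 0)
  C[1][0] = min over k of (A[1][0] + B[0][0] = 6 + 3 = 9, A[1][1] + B[1][0] = 8 + -2 = 6) = 6 (attained at k = 1)
  C[1][1] = min over k of (A[1][0] + B[0][1] = 6 + 1 = 7, A[1][1] + B[1][1] = 8 + 7 = 15) = 7 (attained at k = 0)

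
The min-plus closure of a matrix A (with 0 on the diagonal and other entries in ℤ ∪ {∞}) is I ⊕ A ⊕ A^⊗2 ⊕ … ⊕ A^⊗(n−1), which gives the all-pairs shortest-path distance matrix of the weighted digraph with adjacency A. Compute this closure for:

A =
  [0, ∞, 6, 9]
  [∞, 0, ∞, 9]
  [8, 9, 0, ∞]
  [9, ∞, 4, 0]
Closure =
  [0, 15, 6, 9]
  [18, 0, 13, 9]
  [8, 9, 0, 17]
  [9, 13, 4, 0]

This is the Floyd-Warshall all-pairs shortest-path computation. For each intermediate vertex k = 0, 1, …, 3, update dist[i][j] ← min(dist[i][j], dist[i][k] + dist[k][j]). The final matrix gives, for each (i, j), the minimum total weight of any directed path from i to j (possibly empty when i = j).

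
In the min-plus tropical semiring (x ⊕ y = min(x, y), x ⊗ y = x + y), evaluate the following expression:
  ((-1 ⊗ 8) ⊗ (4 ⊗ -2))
((-1 ⊗ 8) ⊗ (4 ⊗ -2)) = 9

Expand innermost to outermost. Recall ⊕ takes the minimum of its arguments and ⊗ takes their sum. Working out the expression ((-1 ⊗ 8) ⊗ (4 ⊗ -2)) gives 9.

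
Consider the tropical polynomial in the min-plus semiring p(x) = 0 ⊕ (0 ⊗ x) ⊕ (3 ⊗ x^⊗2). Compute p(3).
p(3) = 0

A tropical monomial a ⊗ x^⊗i evaluates to a + i · x. Evaluating each term at x = 3:
  Term 0 contributes 0 + 0 · 3 = 0
  Term 1 contributes 0 + 1 · 3 = 3
  Term 2 contributes 3 + 2 · 3 = 9
p(3) = ⊕ of these = min[0, 3, 9] = 0.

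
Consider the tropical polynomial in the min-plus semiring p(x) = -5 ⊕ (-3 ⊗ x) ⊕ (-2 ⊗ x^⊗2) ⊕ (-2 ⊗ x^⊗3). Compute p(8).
p(8) = -5

A tropical monomial a ⊗ x^⊗i evaluates to a + i · x. Evaluating each term at x = 8:
  Term 0 contributes -5 + 0 · 8 = -5
  Term 1 contributes -3 + 1 · 8 = 5
  Term 2 contributes -2 + 2 · 8 = 14
  Term 3 contributes -2 + 3 · 8 = 22
p(8) = ⊕ of these = min[-5, 5, 14, 22] = -5.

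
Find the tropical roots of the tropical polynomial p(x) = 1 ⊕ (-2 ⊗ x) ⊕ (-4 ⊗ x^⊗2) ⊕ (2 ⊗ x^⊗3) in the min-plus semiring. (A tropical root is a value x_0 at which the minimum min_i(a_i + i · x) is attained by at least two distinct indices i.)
Roots: {-6, 2, 3}

Each tropical root is a break point of the lower envelope of the lines y = a_i + i · x (there are 4 lines, with slopes 0, 1, ..., 3). Only the lines that attain the minimum somewhere contribute to roots; other lines are dominated. Here the surviving (envelope) indices are i = 3, i = 2, i = 1, i = 0.
Intersections between consecutive envelope lines give the roots: for adjacent envelope indices i < j the intersection is x = (a_i − a_j) / (j − i). Reading off the sorted break points: {-6, 2, 3}.
Verification: at each break x_0, at least two indices attain the minimum of min_i(a_i + i · x_0).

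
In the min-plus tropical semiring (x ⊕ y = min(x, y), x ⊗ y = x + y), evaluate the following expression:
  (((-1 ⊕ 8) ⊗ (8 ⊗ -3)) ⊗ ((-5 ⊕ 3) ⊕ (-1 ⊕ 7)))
(((-1 ⊕ 8) ⊗ (8 ⊗ -3)) ⊗ ((-5 ⊕ 3) ⊕ (-1 ⊕ 7))) = -1

Expand innermost to outermost. Recall ⊕ takes the minimum of its arguments and ⊗ takes their sum. Working out the expression (((-1 ⊕ 8) ⊗ (8 ⊗ -3)) ⊗ ((-5 ⊕ 3) ⊕ (-1 ⊕ 7))) gives -1.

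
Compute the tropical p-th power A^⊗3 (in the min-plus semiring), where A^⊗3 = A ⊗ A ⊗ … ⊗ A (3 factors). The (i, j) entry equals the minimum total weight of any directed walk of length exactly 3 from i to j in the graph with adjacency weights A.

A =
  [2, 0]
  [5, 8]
A^⊗3 =
  [6, 4]
  [9, 7]

Each entry (A^⊗3)_ij equals the minimum over all length-3 walks i = v_0 → v_1 → … → v_3 = j of Σ_t A[v_t][v_{t+1}]. For example, for (i, j) = (0, 1) we minimise over 4 possible intermediate vertex sequences; the minimum is 4, attained along the walk 0 → 0 → 0 → 1.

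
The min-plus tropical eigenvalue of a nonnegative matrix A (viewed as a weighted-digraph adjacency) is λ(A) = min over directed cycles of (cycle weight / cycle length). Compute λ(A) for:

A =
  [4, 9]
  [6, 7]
λ(A) = 4

Enumerate directed cycles and compute their means (weight / length). Sample:
  cycle 0 → 0: weight = 4, length = 1, mean = 4/1 ≈ 4.000
  cycle 1 → 1: weight = 7, length = 1, mean = 7/1 ≈ 7.000
  cycle 0 → 1 → 0: weight = 15, length = 2, mean = 15/2 ≈ 7.500
  cycle 1 → 0 → 1: weight = 15, length = 2, mean = 15/2 ≈ 7.500
Minimum mean = 4.000, attained e.g. along the cycle 0 → 0 with weight 4 and length 1. So λ(A) = 4/1 = 4.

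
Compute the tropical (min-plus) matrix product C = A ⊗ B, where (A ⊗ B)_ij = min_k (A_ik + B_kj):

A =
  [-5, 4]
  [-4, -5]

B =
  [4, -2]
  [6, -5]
A ⊗ B =
  [-1, -7]
  [0, -10]

Apply the min-plus product entry-by-entry:
  C[0][0] = min over k of (A[0][0] + B[0][0] = -5 + 4 = -1, A[0][1] + B[1][0] = 4 + 6 = 10) = -1 (attained at k = 0)
  C[0][1] = min over k of (A[0][0] + B[0][1] = -5 + -2 = -7, A[0][1] + B[1][1] = 4 + -5 = -1) = -7 (attained at k = 0)
  C[1][0] = min over k of (A[1][0] + B[0][0] = -4 + 4 = 0, A[1][1] + B[1][0] = -5 + 6 = 1) = 0 (attained at k = 0)
  C[1][1] = min over k of (A[1][0] + B[0][1] = -4 + -2 = -6, A[1][1] + B[1][1] = -5 + -5 = -10) = -10 (attained at k = 1)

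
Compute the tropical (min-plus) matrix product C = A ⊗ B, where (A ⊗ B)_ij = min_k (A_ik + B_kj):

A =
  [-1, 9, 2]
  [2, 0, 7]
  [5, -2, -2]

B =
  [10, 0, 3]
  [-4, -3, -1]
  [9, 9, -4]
A ⊗ B =
  [5, -1, -2]
  [-4, -3, -1]
  [-6, -5, -6]

Apply the min-plus product entry-by-entry:
  C[0][0] = min over k of (A[0][0] + B[0][0] = -1 + 10 = 9, A[0][1] + B[1][0] = 9 + -4 = 5, A[0][2] + B[2][0] = 2 + 9 = 11) = 5 (attained at k = 1)
  C[0][1] = min over k of (A[0][0] + B[0][1] = -1 + 0 = -1, A[0][1] + B[1][1] = 9 + -3 = 6, A[0][2] + B[2][1] = 2 + 9 = 11) = -1 (attained at k = 0)
  C[0][2] = min over k of (A[0][0] + B[0][2] = -1 + 3 = 2, A[0][1] + B[1][2] = 9 + -1 = 8, A[0][2] + B[2][2] = 2 + -4 = -2) = -2 (attained at k = 2)
  C[1][0] = min over k of (A[1][0] + B[0][0] = 2 + 10 = 12, A[1][1] + B[1][0] = 0 + -4 = -4, A[1][2] + B[2][0] = 7 + 9 = 16) = -4 (attained at k = 1)
  C[1][1] = min over k of (A[1][0] + B[0][1] = 2 + 0 = 2, A[1][1] + B[1][1] = 0 + -3 = -3, A[1][2] + B[2][1] = 7 + 9 = 16) = -3 (attained at k = 1)
  C[1][2] = min over k of (A[1][0] + B[0][2] = 2 + 3 = 5, A[1][1] + B[1][2] = 0 + -1 = -1, A[1][2] + B[2][2] = 7 + -4 = 3) = -1 (attained at k = 1)
  C[2][0] = min over k of (A[2][0] + B[0][0] = 5 + 10 = 15, A[2][1] + B[1][0] = -2 + -4 = -6, A[2][2] + B[2][0] = -2 + 9 = 7) = -6 (attained at k = 1)
  C[2][1] = min over k of (A[2][0] + B[0][1] = 5 + 0 = 5, A[2][1] + B[1][1] = -2 + -3 = -5, A[2][2] + B[2][1] = -2 + 9 = 7) = -5 (attained at k = 1)
  C[2][2] = min over k of (A[2][0] + B[0][2] = 5 + 3 = 8, A[2][1] + B[1][2] = -2 + -1 = -3, A[2][2] + B[2][2] = -2 + -4 = -6) = -6 (attained at k = 2)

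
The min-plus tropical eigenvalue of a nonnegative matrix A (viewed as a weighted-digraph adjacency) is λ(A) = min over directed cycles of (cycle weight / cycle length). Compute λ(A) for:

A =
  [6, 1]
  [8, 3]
λ(A) = 3

Enumerate directed cycles and compute their means (weight / length). Sample:
  cycle 0 → 0: weight = 6, length = 1, mean = 6/1 ≈ 6.000
  cycle 1 → 1: weight = 3, length = 1, mean = 3/1 ≈ 3.000
  cycle 0 → 1 → 0: weight = 9, length = 2, mean = 9/2 ≈ 4.500
  cycle 1 → 0 → 1: weight = 9, length = 2, mean = 9/2 ≈ 4.500
Minimum mean = 3.000, attained e.g. along the cycle 1 → 1 with weight 3 and length 1. So λ(A) = 3/1 = 3.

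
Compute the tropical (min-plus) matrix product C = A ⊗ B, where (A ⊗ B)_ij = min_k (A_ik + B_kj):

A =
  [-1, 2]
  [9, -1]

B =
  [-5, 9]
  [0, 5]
A ⊗ B =
  [-6, 7]
  [-1, 4]

Apply the min-plus product entry-by-entry:
  C[0][0] = min over k of (A[0][0] + B[0][0] = -1 + -5 = -6, A[0][1] + B[1][0] = 2 + 0 = 2) = -6 (attained at k = 0)
  C[0][1] = min over k of (A[0][0] + B[0][1] = -1 + 9 = 8, A[0][1] + B[1][1] = 2 + 5 = 7) = 7 (attained at k = 1)
  C[1][0] = min over k of (A[1][0] + B[0][0] = 9 + -5 = 4, A[1][1] + B[1][0] = -1 + 0 = -1) = -1 (attained at k = 1)
  C[1][1] = min over k of (A[1][0] + B[0][1] = 9 + 9 = 18, A[1][1] + B[1][1] = -1 + 5 = 4) = 4 (attained at k = 1)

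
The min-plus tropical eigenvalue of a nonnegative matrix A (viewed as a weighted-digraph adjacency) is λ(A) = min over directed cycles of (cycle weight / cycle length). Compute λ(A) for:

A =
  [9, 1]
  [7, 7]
λ(A) = 4

Enumerate directed cycles and compute their means (weight / length). Sample:
  cycle 0 → 0: weight = 9, length = 1, mean = 9/1 ≈ 9.000
  cycle 1 → 1: weight = 7, length = 1, mean = 7/1 ≈ 7.000
  cycle 0 → 1 → 0: weight = 8, length = 2, mean = 8/2 ≈ 4.000
  cycle 1 → 0 → 1: weight = 8, length = 2, mean = 8/2 ≈ 4.000
Minimum mean = 4.000, attained e.g. along the cycle 0 → 1 → 0 with weight 8 and length 2. So λ(A) = 8/2 = 4.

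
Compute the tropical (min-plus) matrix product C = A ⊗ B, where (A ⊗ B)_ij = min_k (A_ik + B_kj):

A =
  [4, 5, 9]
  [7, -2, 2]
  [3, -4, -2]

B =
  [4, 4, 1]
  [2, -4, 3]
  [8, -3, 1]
A ⊗ B =
  [7, 1, 5]
  [0, -6, 1]
  [-2, -8, -1]

Apply the min-plus product entry-by-entry:
  C[0][0] = min over k of (A[0][0] + B[0][0] = 4 + 4 = 8, A[0][1] + B[1][0] = 5 + 2 = 7, A[0][2] + B[2][0] = 9 + 8 = 17) = 7 (attained at k = 1)
  C[0][1] = min over k of (A[0][0] + B[0][1] = 4 + 4 = 8, A[0][1] + B[1][1] = 5 + -4 = 1, A[0][2] + B[2][1] = 9 + -3 = 6) = 1 (attained at k = 1)
  C[0][2] = min over k of (A[0][0] + B[0][2] = 4 + 1 = 5, A[0][1] + B[1][2] = 5 + 3 = 8, A[0][2] + B[2][2] = 9 + 1 = 10) = 5 (attained at k = 0)
  C[1][0] = min over k of (A[1][0] + B[0][0] = 7 + 4 = 11, A[1][1] + B[1][0] = -2 + 2 = 0, A[1][2] + B[2][0] = 2 + 8 = 10) = 0 (attained at k = 1)
  C[1][1] = min over k of (A[1][0] + B[0][1] = 7 + 4 = 11, A[1][1] + B[1][1] = -2 + -4 = -6, A[1][2] + B[2][1] = 2 + -3 = -1) = -6 (attained at k = 1)
  C[1][2] = min over k of (A[1][0] + B[0][2] = 7 + 1 = 8, A[1][1] + B[1][2] = -2 + 3 = 1, A[1][2] + B[2][2] = 2 + 1 = 3) = 1 (attained at k = 1)
  C[2][0] = min over k of (A[2][0] + B[0][0] = 3 + 4 = 7, A[2][1] + B[1][0] = -4 + 2 = -2, A[2][2] + B[2][0] = -2 + 8 = 6) = -2 (attained at k = 1)
  C[2][1] = min over k of (A[2][0] + B[0][1] = 3 + 4 = 7, A[2][1] + B[1][1] = -4 + -4 = -8, A[2][2] + B[2][1] = -2 + -3 = -5) = -8 (attained at k = 1)
  C[2][2] = min over k of (A[2][0] + B[0][2] = 3 + 1 = 4, A[2][1] + B[1][2] = -4 + 3 = -1, A[2][2] + B[2][2] = -2 + 1 = -1) = -1 (attained at k = 1)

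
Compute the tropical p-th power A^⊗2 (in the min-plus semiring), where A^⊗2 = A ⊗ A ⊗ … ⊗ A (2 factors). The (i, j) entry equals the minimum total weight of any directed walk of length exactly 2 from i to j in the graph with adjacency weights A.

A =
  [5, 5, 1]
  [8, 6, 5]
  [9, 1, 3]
A^⊗2 =
  [10, 2, 4]
  [13, 6, 8]
  [9, 4, 6]

Each entry (A^⊗2)_ij equals the minimum over all length-2 walks i = v_0 → v_1 → … → v_2 = j of Σ_t A[v_t][v_{t+1}]. For example, for (i, j) = (0, 2) we minimise over 3 possible intermediate vertex sequences; the minimum is 4, attained along the walk 0 → 2 → 2.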